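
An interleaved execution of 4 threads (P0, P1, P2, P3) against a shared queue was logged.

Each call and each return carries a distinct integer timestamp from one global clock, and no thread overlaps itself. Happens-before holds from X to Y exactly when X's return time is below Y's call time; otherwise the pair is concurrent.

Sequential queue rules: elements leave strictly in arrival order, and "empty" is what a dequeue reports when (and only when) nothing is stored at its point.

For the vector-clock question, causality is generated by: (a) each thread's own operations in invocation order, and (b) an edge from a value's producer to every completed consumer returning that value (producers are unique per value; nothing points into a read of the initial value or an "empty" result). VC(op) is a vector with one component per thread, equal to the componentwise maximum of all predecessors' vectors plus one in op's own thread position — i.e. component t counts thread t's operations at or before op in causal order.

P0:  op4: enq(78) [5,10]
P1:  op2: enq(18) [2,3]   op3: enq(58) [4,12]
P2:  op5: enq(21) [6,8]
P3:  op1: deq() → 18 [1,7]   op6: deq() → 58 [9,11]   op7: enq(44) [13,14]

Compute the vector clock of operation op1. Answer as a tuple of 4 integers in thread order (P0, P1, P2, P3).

(0, 1, 0, 1)

invoked at 6, op5 has no predecessors; its own P2 bump gives (0, 0, 1, 0)
invoked at 2, op2 has no predecessors; its own P1 bump gives (0, 1, 0, 0)
invoked at 5, op4 has no predecessors; its own P0 bump gives (1, 0, 0, 0)
op1, invoked 1, takes VC(op2)=(0, 1, 0, 0) under max, adds 1 for P3 → (0, 1, 0, 1)
op3, invoked 4, takes VC(op2)=(0, 1, 0, 0) under max, adds 1 for P1 → (0, 2, 0, 0)
op6, invoked 9, takes VC(op1)=(0, 1, 0, 1), VC(op3)=(0, 2, 0, 0) under max, adds 1 for P3 → (0, 2, 0, 2)
op7, invoked 13, takes VC(op6)=(0, 2, 0, 2) under max, adds 1 for P3 → (0, 2, 0, 3)
target: VC(op1) = (0, 1, 0, 1)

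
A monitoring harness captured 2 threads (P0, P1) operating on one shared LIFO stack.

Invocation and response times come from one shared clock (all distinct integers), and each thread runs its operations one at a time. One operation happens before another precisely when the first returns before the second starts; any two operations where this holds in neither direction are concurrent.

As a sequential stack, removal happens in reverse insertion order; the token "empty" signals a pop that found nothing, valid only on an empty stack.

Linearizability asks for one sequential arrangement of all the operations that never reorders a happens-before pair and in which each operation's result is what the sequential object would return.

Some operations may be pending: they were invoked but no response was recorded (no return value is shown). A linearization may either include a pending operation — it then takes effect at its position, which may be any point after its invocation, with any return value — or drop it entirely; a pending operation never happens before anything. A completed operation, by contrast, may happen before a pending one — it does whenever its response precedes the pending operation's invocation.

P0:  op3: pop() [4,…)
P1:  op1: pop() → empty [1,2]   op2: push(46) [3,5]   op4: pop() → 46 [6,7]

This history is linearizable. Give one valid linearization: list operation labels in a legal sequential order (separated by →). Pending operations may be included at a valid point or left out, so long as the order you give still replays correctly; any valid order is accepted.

step 1: op1 pop() → empty — stack <>
step 2: op2 push(46) — stack <46>
step 3: op4 pop() → 46 — stack <>

op1 → op2 → op4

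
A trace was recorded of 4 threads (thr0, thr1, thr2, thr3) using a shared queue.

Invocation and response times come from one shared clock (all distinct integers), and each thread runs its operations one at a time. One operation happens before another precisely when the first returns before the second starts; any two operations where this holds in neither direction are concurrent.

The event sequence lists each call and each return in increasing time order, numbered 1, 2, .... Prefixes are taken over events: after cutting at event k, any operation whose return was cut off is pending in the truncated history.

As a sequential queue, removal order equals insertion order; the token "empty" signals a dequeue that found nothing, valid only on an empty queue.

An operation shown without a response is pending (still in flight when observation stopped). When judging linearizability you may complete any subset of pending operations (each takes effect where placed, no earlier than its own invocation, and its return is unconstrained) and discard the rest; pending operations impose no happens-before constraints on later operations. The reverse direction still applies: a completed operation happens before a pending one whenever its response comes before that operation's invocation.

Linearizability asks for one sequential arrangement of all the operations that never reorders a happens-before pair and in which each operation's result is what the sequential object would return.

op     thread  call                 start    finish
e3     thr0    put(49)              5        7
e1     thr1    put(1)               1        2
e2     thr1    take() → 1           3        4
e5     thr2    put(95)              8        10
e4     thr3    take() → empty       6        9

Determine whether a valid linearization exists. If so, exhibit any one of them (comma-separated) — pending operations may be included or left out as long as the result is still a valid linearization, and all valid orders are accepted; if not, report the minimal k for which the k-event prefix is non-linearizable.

linearizable — witness: e1, e2, e4, e3, e5

step 1: e1 put(1) — queue <1>
step 2: e2 take() → 1 — queue <>
step 3: e4 take() → empty — queue <>
step 4: e3 put(49) — queue <49>
step 5: e5 put(95) — queue <49,95>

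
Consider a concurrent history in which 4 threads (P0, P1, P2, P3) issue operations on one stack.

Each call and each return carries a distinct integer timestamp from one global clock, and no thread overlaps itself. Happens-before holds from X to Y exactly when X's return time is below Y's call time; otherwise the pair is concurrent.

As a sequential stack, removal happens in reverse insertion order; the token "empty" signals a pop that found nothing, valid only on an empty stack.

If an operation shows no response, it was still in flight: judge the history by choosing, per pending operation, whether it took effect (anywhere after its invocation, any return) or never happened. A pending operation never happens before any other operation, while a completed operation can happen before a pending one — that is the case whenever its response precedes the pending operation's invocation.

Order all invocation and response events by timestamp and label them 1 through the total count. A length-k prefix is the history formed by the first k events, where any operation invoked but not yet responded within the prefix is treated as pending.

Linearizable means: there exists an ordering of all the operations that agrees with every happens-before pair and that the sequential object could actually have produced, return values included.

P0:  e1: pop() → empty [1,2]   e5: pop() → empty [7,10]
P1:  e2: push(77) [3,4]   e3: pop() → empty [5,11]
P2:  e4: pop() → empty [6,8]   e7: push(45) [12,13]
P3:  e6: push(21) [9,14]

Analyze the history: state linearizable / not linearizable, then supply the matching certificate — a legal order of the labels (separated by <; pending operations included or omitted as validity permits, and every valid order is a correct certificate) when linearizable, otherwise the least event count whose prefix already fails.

already the first 11 events (up to e3's response at time 11) admit no linearization; the first 10 still do
all 6 real-time-respecting orders fail — 5 completed stack operations, no legal replay
include/drop combinations of the 1 pending operation (e6) were all tried; none helps
for example e1, e2, e3, e4, e5 (pending dropped) fails at step 3: e3 pop() → empty is not legal there
for example e1, e2, e3, e5, e4 (pending dropped) fails at step 3: e3 pop() → empty is not legal there

not linearizable — minimal violating prefix: 11 events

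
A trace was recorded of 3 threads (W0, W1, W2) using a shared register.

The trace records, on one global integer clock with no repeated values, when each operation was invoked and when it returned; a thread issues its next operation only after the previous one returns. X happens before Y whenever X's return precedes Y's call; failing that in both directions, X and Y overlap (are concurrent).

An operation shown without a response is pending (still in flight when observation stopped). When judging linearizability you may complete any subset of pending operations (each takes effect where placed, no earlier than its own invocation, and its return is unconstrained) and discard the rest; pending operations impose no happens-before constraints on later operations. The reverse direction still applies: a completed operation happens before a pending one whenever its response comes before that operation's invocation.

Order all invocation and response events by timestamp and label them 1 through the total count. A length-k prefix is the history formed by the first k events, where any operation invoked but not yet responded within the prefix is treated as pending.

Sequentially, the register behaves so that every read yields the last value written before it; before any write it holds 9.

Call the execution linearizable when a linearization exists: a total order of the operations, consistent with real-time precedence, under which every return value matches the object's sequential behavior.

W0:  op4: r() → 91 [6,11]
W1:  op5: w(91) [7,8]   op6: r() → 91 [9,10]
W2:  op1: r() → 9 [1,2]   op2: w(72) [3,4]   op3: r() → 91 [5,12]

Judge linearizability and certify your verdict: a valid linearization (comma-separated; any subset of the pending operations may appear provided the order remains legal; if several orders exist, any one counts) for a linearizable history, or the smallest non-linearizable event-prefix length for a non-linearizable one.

1. op1 r() → 9, leaving value 9
2. op2 w(72), leaving value 72
3. op5 w(91), leaving value 91
4. op3 r() → 91, leaving value 91
5. op4 r() → 91, leaving value 91
6. op6 r() → 91, leaving value 91

linearizable — witness: op1, op2, op5, op3, op4, op6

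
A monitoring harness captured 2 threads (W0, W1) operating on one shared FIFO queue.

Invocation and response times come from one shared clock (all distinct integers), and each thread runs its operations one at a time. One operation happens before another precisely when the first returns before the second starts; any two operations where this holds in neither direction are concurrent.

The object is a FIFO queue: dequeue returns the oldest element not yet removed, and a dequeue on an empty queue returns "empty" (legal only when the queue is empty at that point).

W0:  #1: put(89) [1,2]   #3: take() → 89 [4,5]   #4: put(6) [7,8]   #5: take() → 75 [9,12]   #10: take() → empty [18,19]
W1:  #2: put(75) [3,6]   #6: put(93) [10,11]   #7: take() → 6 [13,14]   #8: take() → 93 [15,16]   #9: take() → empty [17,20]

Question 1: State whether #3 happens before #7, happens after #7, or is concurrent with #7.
Answer: before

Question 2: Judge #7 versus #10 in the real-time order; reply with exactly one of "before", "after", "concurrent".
Answer: before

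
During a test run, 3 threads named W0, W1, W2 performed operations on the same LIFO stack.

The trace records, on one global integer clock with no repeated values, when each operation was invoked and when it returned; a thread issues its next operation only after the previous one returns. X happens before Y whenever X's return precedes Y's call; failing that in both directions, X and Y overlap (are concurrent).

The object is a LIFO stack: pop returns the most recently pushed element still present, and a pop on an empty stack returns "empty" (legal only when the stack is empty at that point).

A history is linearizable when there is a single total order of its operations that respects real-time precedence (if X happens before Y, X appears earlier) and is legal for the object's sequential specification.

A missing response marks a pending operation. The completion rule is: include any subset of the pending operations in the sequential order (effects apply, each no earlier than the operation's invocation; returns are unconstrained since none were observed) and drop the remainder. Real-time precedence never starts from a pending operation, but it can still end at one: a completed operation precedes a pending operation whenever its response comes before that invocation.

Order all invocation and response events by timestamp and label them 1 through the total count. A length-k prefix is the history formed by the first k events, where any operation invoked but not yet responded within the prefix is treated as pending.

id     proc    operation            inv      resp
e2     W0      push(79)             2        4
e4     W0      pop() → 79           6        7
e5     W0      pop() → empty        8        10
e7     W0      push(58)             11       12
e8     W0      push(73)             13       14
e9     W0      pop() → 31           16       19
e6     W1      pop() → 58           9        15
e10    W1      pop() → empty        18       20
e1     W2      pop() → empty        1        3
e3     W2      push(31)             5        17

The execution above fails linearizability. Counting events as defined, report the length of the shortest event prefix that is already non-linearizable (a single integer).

events 1..19 are linearizable; a witness order is e1, e2, e4, e5, e3, e7, e6, e8, e10, e9:
1. e1 pop() → empty, leaving stack <>
2. e2 push(79), leaving stack <79>
3. e4 pop() → 79, leaving stack <>
4. e5 pop() → empty, leaving stack <>
5. e3 push(31), leaving stack <31>
6. e7 push(58), leaving stack <31,58>
7. e6 pop() → 58, leaving stack <31>
8. e8 push(73), leaving stack <31,73>
9. e10 pop() (pending, included), leaving stack <31>
10. e9 pop() → 31, leaving stack <>
with event 20 included (e10 responding at time 20), all real-time-consistent orders fail
e.g. e1, e2, e3, e4, e5, e6, e7, e8, e9, e10: illegal at step 4, since e4 pop() → 79 cannot apply there
e.g. e1, e2, e3, e4, e5, e6, e7, e8, e10, e9: illegal at step 4, since e4 pop() → 79 cannot apply there

20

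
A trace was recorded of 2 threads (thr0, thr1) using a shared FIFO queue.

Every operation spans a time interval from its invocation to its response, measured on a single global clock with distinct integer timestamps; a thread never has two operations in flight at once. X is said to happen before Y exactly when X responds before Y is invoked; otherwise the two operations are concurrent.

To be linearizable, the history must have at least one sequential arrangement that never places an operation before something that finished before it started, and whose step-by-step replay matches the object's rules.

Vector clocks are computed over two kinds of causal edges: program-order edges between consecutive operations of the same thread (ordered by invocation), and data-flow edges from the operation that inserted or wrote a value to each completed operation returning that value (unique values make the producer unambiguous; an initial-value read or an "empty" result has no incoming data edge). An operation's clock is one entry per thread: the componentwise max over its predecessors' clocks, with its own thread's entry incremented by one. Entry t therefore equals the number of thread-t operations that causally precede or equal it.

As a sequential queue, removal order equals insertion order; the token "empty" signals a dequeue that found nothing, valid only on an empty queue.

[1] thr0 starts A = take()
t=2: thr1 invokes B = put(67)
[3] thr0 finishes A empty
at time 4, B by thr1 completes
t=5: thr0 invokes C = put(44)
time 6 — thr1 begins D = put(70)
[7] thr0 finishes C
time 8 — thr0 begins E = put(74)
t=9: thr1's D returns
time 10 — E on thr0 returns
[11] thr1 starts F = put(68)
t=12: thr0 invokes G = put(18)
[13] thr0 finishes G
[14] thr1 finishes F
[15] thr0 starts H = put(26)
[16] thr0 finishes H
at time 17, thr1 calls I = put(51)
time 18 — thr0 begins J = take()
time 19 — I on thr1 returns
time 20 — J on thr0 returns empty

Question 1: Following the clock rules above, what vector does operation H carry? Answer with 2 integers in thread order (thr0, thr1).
Answer: (5, 0)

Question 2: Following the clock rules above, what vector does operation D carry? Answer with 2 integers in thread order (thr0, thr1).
Answer: (0, 2)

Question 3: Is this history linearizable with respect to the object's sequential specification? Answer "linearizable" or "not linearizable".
through event 19 a valid linearization exists; event 20 (J responding at time 20) ends that
24 orders of the 10 completed FIFO queue ops respect real time; none is legal
take A, B, C, D, E, F, G, H, I, J: step 10 already fails, because J take() → empty cannot occur there
take A, B, C, D, E, F, G, H, J, I: step 9 already fails, because J take() → empty cannot occur there

not linearizable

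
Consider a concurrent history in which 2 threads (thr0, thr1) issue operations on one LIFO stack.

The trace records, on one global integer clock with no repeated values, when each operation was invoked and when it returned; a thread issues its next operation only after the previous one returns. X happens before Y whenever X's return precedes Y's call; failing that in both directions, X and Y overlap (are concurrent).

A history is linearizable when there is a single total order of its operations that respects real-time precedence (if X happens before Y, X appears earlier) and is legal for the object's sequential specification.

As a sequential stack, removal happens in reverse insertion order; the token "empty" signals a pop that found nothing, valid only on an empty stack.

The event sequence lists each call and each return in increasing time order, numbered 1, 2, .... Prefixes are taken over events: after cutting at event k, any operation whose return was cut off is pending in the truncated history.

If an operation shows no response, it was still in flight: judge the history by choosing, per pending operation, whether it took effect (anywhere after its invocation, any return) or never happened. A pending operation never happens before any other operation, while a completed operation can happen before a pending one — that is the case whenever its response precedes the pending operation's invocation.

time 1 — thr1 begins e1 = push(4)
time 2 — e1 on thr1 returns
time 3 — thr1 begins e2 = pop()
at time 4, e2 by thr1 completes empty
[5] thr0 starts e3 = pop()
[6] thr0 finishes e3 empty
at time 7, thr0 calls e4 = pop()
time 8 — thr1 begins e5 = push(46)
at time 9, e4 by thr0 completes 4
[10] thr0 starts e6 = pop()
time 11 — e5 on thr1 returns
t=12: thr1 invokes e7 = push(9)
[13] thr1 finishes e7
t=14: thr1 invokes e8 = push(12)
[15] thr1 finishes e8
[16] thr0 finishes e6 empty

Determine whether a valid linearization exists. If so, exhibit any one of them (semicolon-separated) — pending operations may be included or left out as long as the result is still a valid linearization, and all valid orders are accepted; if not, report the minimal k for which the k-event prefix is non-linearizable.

already the first 4 events (up to e2's response at time 4) admit no linearization; the first 3 still do
exactly one order of the 2 completed ops respects real time; the LIFO stack replay fails
e.g. e1, e2: illegal at step 2, since e2 pop() → empty cannot apply there

not linearizable — minimal violating prefix: 4 events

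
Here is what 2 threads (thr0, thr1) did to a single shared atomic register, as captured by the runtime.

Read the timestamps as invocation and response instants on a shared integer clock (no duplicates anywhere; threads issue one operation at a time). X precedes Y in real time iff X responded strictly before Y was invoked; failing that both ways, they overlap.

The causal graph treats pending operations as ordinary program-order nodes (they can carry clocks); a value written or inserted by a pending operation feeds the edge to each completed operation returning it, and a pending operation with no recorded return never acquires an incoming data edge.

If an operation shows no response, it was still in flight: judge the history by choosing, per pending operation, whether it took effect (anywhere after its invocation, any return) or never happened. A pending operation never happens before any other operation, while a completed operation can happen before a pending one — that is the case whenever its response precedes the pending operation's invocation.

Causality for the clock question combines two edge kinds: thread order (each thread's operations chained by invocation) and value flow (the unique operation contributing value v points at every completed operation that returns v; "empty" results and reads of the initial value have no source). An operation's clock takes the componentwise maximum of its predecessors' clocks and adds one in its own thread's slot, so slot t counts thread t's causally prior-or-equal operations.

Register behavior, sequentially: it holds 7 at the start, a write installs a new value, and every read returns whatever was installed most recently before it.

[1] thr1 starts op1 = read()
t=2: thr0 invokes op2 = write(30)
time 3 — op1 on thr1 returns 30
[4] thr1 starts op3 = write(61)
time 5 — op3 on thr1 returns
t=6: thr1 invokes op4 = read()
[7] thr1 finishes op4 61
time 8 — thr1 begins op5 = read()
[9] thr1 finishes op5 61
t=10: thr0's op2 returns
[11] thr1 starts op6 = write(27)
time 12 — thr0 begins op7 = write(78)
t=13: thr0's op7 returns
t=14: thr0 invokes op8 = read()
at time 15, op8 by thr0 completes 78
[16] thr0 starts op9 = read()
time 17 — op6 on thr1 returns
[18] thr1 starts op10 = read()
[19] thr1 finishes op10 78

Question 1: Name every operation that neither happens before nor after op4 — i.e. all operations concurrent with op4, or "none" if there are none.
Answer: op2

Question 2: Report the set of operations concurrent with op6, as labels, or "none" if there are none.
Answer: op7, op8, op9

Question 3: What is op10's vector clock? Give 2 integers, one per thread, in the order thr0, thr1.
Answer: (2, 6)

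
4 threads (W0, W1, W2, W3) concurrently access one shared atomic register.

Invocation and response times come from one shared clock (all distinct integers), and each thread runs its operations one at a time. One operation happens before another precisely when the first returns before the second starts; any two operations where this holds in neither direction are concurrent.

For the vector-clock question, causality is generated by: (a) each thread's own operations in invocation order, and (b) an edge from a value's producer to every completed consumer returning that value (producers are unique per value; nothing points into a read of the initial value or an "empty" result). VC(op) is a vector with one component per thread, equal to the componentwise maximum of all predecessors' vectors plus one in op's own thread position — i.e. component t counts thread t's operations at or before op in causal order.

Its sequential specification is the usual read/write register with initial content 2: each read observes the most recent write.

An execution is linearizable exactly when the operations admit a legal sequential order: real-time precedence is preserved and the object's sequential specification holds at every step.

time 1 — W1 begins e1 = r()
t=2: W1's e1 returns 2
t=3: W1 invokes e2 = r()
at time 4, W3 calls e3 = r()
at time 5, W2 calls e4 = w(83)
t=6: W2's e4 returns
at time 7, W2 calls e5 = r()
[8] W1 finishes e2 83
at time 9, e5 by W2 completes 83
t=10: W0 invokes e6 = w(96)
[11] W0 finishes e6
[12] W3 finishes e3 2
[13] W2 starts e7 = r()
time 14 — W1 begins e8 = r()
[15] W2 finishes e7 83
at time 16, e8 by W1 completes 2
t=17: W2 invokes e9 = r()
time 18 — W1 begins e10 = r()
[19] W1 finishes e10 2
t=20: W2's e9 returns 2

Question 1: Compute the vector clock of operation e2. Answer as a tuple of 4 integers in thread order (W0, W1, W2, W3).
e3, invoked 4, has no incoming edges; only W3's bump applies → (0, 0, 0, 1)
e4, invoked 5, has no incoming edges; only W2's bump applies → (0, 0, 1, 0)
e1, invoked 1, has no incoming edges; only W1's bump applies → (0, 1, 0, 0)
e6, invoked 10, has no incoming edges; only W0's bump applies → (1, 0, 0, 0)
VC(e5, invoked at 7): max of VC(e4)=(0, 0, 1, 0), then +1 on thread W2 → (0, 0, 2, 0)
VC(e7, invoked at 13): max of VC(e4)=(0, 0, 1, 0), VC(e5)=(0, 0, 2, 0), then +1 on thread W2 → (0, 0, 3, 0)
VC(e2, invoked at 3): max of VC(e1)=(0, 1, 0, 0), VC(e4)=(0, 0, 1, 0), then +1 on thread W1 → (0, 2, 1, 0)
VC(e9, invoked at 17): max of VC(e7)=(0, 0, 3, 0), then +1 on thread W2 → (0, 0, 4, 0)
VC(e8, invoked at 14): max of VC(e2)=(0, 2, 1, 0), then +1 on thread W1 → (0, 3, 1, 0)
VC(e10, invoked at 18): max of VC(e8)=(0, 3, 1, 0), then +1 on thread W1 → (0, 4, 1, 0)
target: VC(e2) = (0, 2, 1, 0)

(0, 2, 1, 0)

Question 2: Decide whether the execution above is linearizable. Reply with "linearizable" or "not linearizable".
prefix check: 1..14 passes, 1..15 fails once e7's time-15 response joins
every one of the 15 real-time-consistent orders over 7 completed atomic register ops fails the sequential spec
no escape via the 1 pending operation (e8): every completion choice fails
sample order e1, e2, e3, e4, e5, e6, e7 (pending dropped) stalls at step 2 — e2 r() → 83 has no legal effect
sample order e1, e2, e4, e3, e5, e6, e7 (pending dropped) stalls at step 2 — e2 r() → 83 has no legal effect

not linearizable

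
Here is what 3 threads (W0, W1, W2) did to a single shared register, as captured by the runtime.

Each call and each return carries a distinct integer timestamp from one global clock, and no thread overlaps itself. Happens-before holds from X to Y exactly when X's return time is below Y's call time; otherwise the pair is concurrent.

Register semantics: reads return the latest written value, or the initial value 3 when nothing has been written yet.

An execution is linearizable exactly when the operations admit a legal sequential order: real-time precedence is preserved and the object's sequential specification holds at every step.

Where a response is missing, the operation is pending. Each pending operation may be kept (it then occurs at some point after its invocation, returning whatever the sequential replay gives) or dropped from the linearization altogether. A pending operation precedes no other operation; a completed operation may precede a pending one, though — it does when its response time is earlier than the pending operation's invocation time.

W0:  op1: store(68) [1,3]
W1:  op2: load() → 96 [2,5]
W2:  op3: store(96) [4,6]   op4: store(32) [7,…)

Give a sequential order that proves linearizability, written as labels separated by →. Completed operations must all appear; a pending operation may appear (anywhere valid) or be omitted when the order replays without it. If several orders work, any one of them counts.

op1 → op3 → op2

after step 1 (op1 store(68)): value 68
after step 2 (op3 store(96)): value 96
after step 3 (op2 load() → 96): value 96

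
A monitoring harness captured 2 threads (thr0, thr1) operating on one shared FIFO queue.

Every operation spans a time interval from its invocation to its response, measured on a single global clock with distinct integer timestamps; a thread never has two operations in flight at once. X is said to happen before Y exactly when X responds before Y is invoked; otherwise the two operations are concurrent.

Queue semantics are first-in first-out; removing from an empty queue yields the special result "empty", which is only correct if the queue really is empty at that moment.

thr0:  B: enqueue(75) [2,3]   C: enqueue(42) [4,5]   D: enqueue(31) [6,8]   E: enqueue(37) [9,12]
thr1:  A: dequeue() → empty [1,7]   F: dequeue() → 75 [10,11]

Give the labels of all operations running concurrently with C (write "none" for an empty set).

A

C spans [4,5]; an op avoiding the whole window 4..5 is ordered, any other is concurrent
A [1,7]: concurrent
B [2,3]: before
D [6,8]: after
E [9,12]: after
F [10,11]: after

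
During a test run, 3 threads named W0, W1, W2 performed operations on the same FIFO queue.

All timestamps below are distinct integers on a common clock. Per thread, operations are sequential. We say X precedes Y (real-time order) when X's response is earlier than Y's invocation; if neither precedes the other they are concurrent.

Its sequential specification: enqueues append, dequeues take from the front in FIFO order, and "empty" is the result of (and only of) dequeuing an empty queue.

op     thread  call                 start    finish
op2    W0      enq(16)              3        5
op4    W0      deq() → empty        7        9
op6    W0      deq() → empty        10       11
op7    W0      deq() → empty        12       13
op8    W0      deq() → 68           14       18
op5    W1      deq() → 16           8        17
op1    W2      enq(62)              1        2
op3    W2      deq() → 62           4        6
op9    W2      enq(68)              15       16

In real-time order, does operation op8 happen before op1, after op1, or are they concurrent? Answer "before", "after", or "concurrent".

after

op8 spans [14,18], op1 spans [1,2]
resp(op1)=2 < inv(op8)=14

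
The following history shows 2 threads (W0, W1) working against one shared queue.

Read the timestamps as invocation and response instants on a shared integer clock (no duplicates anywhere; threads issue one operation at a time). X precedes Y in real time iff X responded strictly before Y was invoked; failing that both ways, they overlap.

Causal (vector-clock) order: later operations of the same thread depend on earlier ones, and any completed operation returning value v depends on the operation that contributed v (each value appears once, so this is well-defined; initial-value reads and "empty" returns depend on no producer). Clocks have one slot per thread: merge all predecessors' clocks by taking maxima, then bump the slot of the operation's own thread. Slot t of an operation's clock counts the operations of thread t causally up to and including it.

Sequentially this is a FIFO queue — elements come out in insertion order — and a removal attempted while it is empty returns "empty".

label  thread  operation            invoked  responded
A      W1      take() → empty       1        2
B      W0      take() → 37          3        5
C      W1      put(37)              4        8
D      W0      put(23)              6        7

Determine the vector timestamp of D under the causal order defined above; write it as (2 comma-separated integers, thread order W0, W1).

(2, 2)

root op A, invoked 1: fresh clock plus W1's own tick → (0, 1)
from VC(A)=(0, 1), C (invoked 4) maxes components and bumps W1 → (0, 2)
from VC(C)=(0, 2), B (invoked 3) maxes components and bumps W0 → (1, 2)
from VC(B)=(1, 2), D (invoked 6) maxes components and bumps W0 → (2, 2)
target: VC(D) = (2, 2)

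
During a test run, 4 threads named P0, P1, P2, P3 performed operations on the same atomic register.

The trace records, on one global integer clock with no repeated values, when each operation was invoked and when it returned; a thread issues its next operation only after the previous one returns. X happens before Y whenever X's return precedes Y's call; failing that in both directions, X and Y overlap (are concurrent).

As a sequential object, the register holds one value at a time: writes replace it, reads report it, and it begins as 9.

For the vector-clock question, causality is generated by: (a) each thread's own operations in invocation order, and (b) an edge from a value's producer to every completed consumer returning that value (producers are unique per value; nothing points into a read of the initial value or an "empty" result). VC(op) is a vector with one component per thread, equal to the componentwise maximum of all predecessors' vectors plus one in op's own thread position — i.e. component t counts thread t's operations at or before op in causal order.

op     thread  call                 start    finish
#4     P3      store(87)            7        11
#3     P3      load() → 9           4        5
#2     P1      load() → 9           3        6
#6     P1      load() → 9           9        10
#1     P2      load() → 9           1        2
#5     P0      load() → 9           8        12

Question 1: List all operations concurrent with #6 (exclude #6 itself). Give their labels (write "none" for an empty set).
#4, #5

overlap test against #6 [9,10]: concurrent iff the interval meets 9..10
#1 [1,2]: before
#2 [3,6]: before
#3 [4,5]: before
#4 [7,11]: concurrent
#5 [8,12]: concurrent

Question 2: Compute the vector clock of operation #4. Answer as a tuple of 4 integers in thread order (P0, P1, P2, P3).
(0, 0, 0, 2)

invoked at 4, #3 has no predecessors; its own P3 bump gives (0, 0, 0, 1)
invoked at 1, #1 has no predecessors; its own P2 bump gives (0, 0, 1, 0)
invoked at 3, #2 has no predecessors; its own P1 bump gives (0, 1, 0, 0)
invoked at 8, #5 has no predecessors; its own P0 bump gives (1, 0, 0, 0)
VC(#4, invoked at 7): max of VC(#3)=(0, 0, 0, 1), then +1 on thread P3 → (0, 0, 0, 2)
VC(#6, invoked at 9): max of VC(#2)=(0, 1, 0, 0), then +1 on thread P1 → (0, 2, 0, 0)
target: VC(#4) = (0, 0, 0, 2)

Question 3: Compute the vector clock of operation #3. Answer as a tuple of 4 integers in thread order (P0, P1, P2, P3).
(0, 0, 0, 1)

VC(#3, invoked at 4): no causal predecessors; +1 on P3 → (0, 0, 0, 1)
VC(#1, invoked at 1): no causal predecessors; +1 on P2 → (0, 0, 1, 0)
VC(#2, invoked at 3): no causal predecessors; +1 on P1 → (0, 1, 0, 0)
VC(#5, invoked at 8): no causal predecessors; +1 on P0 → (1, 0, 0, 0)
#4, invoked 7, takes VC(#3)=(0, 0, 0, 1) under max, adds 1 for P3 → (0, 0, 0, 2)
#6, invoked 9, takes VC(#2)=(0, 1, 0, 0) under max, adds 1 for P1 → (0, 2, 0, 0)
target: VC(#3) = (0, 0, 0, 1)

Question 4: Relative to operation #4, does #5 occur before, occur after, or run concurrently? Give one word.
concurrent

#5 spans [8,12], #4 spans [7,11]
the intervals overlap in both directions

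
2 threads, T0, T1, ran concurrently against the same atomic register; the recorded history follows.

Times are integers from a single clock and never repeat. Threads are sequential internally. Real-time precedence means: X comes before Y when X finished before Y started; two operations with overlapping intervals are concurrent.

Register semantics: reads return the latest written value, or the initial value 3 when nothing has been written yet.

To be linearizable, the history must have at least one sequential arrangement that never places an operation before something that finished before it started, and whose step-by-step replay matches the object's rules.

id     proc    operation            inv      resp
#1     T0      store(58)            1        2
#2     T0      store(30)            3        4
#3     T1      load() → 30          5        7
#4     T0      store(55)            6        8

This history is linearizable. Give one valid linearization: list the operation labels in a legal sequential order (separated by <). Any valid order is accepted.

1. #1 store(58), leaving value 58
2. #2 store(30), leaving value 30
3. #3 load() → 30, leaving value 30
4. #4 store(55), leaving value 55

#1 < #2 < #3 < #4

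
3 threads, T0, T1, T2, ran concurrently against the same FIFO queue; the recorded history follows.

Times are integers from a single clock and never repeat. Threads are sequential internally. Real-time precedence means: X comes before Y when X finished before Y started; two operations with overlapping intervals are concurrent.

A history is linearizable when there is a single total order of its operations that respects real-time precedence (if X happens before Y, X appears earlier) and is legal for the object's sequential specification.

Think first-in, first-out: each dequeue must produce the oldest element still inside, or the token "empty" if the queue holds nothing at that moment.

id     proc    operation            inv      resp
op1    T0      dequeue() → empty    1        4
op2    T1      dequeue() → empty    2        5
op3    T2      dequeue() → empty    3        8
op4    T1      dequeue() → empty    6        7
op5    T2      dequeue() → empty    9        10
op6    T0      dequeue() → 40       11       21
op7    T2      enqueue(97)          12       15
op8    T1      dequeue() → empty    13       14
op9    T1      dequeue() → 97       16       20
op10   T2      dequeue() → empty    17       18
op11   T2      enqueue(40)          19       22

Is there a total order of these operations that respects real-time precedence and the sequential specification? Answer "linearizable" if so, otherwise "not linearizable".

a witness: op1, op2, op3, op4, op5, op8, op7, op9, op10, op11, op6
1. op1 dequeue() → empty, leaving queue <>
2. op2 dequeue() → empty, leaving queue <>
3. op3 dequeue() → empty, leaving queue <>
4. op4 dequeue() → empty, leaving queue <>
5. op5 dequeue() → empty, leaving queue <>
6. op8 dequeue() → empty, leaving queue <>
7. op7 enqueue(97), leaving queue <97>
8. op9 dequeue() → 97, leaving queue <>
9. op10 dequeue() → empty, leaving queue <>
10. op11 enqueue(40), leaving queue <40>
11. op6 dequeue() → 40, leaving queue <>

linearizable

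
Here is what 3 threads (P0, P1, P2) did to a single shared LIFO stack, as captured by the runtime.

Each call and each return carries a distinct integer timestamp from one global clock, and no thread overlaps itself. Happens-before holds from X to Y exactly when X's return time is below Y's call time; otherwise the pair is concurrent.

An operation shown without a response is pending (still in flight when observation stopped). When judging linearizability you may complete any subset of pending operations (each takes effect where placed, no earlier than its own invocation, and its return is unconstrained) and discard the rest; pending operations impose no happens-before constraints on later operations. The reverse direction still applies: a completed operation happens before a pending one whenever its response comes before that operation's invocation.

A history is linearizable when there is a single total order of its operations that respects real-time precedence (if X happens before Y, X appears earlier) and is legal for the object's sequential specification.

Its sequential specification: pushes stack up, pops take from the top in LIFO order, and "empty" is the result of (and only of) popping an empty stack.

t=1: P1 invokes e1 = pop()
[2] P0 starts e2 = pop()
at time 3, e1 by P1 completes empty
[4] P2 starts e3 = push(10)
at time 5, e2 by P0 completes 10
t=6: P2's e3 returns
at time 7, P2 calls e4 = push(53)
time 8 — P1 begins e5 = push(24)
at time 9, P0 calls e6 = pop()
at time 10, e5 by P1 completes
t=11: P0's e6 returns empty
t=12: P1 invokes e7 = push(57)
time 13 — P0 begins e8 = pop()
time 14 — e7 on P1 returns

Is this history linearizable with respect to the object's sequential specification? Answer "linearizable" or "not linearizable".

linearizable

one valid linearization: e1, e3, e2, e6, e4, e5, e7
1. e1 pop() → empty, leaving stack <>
2. e3 push(10), leaving stack <10>
3. e2 pop() → 10, leaving stack <>
4. e6 pop() → empty, leaving stack <>
5. e4 push(53) (pending, included), leaving stack <53>
6. e5 push(24), leaving stack <53,24>
7. e7 push(57), leaving stack <53,24,57>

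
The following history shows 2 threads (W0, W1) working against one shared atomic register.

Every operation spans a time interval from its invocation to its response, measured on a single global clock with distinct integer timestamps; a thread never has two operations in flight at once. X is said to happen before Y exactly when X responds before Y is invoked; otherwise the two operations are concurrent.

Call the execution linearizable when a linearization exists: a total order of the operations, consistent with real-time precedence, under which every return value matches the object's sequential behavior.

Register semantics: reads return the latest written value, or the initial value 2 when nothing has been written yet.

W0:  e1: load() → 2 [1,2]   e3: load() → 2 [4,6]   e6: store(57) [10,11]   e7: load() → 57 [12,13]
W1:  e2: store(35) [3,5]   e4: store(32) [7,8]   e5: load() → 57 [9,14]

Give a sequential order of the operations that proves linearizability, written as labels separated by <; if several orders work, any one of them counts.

after step 1 (e1 load() → 2): value 2
after step 2 (e3 load() → 2): value 2
after step 3 (e2 store(35)): value 35
after step 4 (e4 store(32)): value 32
after step 5 (e6 store(57)): value 57
after step 6 (e5 load() → 57): value 57
after step 7 (e7 load() → 57): value 57

e1 < e3 < e2 < e4 < e6 < e5 < e7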